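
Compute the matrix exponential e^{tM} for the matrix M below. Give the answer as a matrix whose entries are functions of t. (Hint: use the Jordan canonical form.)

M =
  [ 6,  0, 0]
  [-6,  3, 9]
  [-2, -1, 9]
e^{tM} =
  [exp(6*t), 0, 0]
  [-6*t*exp(6*t), -3*t*exp(6*t) + exp(6*t), 9*t*exp(6*t)]
  [-2*t*exp(6*t), -t*exp(6*t), 3*t*exp(6*t) + exp(6*t)]

Strategy: write M = P · J · P⁻¹ where J is a Jordan canonical form, so e^{tM} = P · e^{tJ} · P⁻¹, and e^{tJ} can be computed block-by-block.

M has Jordan form
J =
  [6, 1, 0]
  [0, 6, 0]
  [0, 0, 6]
(up to reordering of blocks).

Per-block formulas:
  For a 2×2 Jordan block J_2(6): exp(t · J_2(6)) = e^(6t)·(I + t·N), where N is the 2×2 nilpotent shift.
  For a 1×1 block at λ = 6: exp(t · [6]) = [e^(6t)].

After assembling e^{tJ} and conjugating by P, we get:

e^{tM} =
  [exp(6*t), 0, 0]
  [-6*t*exp(6*t), -3*t*exp(6*t) + exp(6*t), 9*t*exp(6*t)]
  [-2*t*exp(6*t), -t*exp(6*t), 3*t*exp(6*t) + exp(6*t)]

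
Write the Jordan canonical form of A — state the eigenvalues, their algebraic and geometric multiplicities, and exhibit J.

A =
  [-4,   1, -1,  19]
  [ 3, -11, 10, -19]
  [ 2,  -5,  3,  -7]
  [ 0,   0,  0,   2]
J_3(-4) ⊕ J_1(2)

The characteristic polynomial is
  det(x·I − A) = x^4 + 10*x^3 + 24*x^2 - 32*x - 128 = (x - 2)*(x + 4)^3

Eigenvalues and multiplicities (the geometric multiplicity of λ is n − rank(A − λI), which equals the number of Jordan blocks for λ):
  λ = -4: algebraic multiplicity = 3, geometric multiplicity = 1
  λ = 2: algebraic multiplicity = 1, geometric multiplicity = 1

Determining the block sizes for each eigenvalue:
  λ = -4: one block (gm = 1), so the single block has size am = 3 → block sizes [3]
  λ = 2: one block (gm = 1), so the single block has size am = 1 → block sizes [1]

Assembling the blocks gives a Jordan form
J =
  [-4,  1,  0, 0]
  [ 0, -4,  1, 0]
  [ 0,  0, -4, 0]
  [ 0,  0,  0, 2]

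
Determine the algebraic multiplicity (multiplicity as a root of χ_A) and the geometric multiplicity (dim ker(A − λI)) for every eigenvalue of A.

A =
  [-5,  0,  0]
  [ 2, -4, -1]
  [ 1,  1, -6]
λ = -5: alg = 3, geom = 1

Step 1 — factor the characteristic polynomial to read off the algebraic multiplicities:
  χ_A(x) = (x + 5)^3

Step 2 — compute geometric multiplicities via the rank-nullity identity g(λ) = n − rank(A − λI):
  rank(A − (-5)·I) = 2, so dim ker(A − (-5)·I) = n − 2 = 1

Summary:
  λ = -5: algebraic multiplicity = 3, geometric multiplicity = 1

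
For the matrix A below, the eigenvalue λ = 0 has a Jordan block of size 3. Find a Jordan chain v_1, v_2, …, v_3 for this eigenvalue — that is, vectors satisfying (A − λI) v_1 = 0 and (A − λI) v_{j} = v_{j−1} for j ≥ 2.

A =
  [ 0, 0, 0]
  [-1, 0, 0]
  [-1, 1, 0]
A Jordan chain for λ = 0 of length 3:
v_1 = (0, 0, -1)ᵀ
v_2 = (0, -1, -1)ᵀ
v_3 = (1, 0, 0)ᵀ

Let N = A − (0)·I. We want v_3 with N^3 v_3 = 0 but N^2 v_3 ≠ 0; then v_{j-1} := N · v_j for j = 3, …, 2.

Pick v_3 = (1, 0, 0)ᵀ.
Then v_2 = N · v_3 = (0, -1, -1)ᵀ.
Then v_1 = N · v_2 = (0, 0, -1)ᵀ.

Sanity check: (A − (0)·I) v_1 = (0, 0, 0)ᵀ = 0. ✓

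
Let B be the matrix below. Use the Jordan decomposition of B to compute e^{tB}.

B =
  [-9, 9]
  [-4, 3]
e^{tB} =
  [-6*t*exp(-3*t) + exp(-3*t), 9*t*exp(-3*t)]
  [-4*t*exp(-3*t), 6*t*exp(-3*t) + exp(-3*t)]

Strategy: write B = P · J · P⁻¹ where J is a Jordan canonical form, so e^{tB} = P · e^{tJ} · P⁻¹, and e^{tJ} can be computed block-by-block.

B has Jordan form
J =
  [-3,  1]
  [ 0, -3]
(up to reordering of blocks).

Per-block formulas:
  For a 2×2 Jordan block J_2(-3): exp(t · J_2(-3)) = e^(-3t)·(I + t·N), where N is the 2×2 nilpotent shift.

After assembling e^{tJ} and conjugating by P, we get:

e^{tB} =
  [-6*t*exp(-3*t) + exp(-3*t), 9*t*exp(-3*t)]
  [-4*t*exp(-3*t), 6*t*exp(-3*t) + exp(-3*t)]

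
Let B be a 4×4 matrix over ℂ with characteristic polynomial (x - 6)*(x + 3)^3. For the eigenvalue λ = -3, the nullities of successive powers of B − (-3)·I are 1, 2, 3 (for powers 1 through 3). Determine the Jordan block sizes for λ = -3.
Block sizes for λ = -3: [3]

From the dimensions of kernels of powers, the number of Jordan blocks of size at least j is d_j − d_{j−1} where d_j = dim ker(N^j) (with d_0 = 0). Computing the differences gives [1, 1, 1].
The number of blocks of size exactly k is (#blocks of size ≥ k) − (#blocks of size ≥ k + 1), so the partition is: 1 block(s) of size 3.
In nonincreasing order the block sizes are [3].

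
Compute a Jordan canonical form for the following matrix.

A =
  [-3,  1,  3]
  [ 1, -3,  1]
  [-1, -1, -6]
J_3(-4)

The characteristic polynomial is
  det(x·I − A) = x^3 + 12*x^2 + 48*x + 64 = (x + 4)^3

Eigenvalues and multiplicities (the geometric multiplicity of λ is n − rank(A − λI), which equals the number of Jordan blocks for λ):
  λ = -4: algebraic multiplicity = 3, geometric multiplicity = 1

Determining the block sizes for each eigenvalue:
  λ = -4: one block (gm = 1), so the single block has size am = 3 → block sizes [3]

Assembling the blocks gives a Jordan form
J =
  [-4,  1,  0]
  [ 0, -4,  1]
  [ 0,  0, -4]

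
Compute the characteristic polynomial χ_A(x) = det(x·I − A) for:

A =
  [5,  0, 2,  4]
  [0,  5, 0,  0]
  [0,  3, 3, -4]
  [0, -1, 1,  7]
x^4 - 20*x^3 + 150*x^2 - 500*x + 625

Expanding det(x·I − A) (e.g. by cofactor expansion or by noting that A is similar to its Jordan form J, which has the same characteristic polynomial as A) gives
  χ_A(x) = x^4 - 20*x^3 + 150*x^2 - 500*x + 625
which factors as (x - 5)^4. The eigenvalues (with algebraic multiplicities) are λ = 5 with multiplicity 4.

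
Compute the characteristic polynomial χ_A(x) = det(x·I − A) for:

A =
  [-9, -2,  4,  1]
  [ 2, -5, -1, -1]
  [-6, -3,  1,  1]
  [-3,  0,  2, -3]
x^4 + 16*x^3 + 96*x^2 + 256*x + 256

Expanding det(x·I − A) (e.g. by cofactor expansion or by noting that A is similar to its Jordan form J, which has the same characteristic polynomial as A) gives
  χ_A(x) = x^4 + 16*x^3 + 96*x^2 + 256*x + 256
which factors as (x + 4)^4. The eigenvalues (with algebraic multiplicities) are λ = -4 with multiplicity 4.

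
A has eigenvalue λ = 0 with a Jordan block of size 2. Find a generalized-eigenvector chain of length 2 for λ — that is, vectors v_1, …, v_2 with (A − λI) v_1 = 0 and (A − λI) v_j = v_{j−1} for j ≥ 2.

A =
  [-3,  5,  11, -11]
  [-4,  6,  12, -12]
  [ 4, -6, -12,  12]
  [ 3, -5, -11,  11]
A Jordan chain for λ = 0 of length 2:
v_1 = (-3, -4, 4, 3)ᵀ
v_2 = (1, 0, 0, 0)ᵀ

Let N = A − (0)·I. We want v_2 with N^2 v_2 = 0 but N^1 v_2 ≠ 0; then v_{j-1} := N · v_j for j = 2, …, 2.

Pick v_2 = (1, 0, 0, 0)ᵀ.
Then v_1 = N · v_2 = (-3, -4, 4, 3)ᵀ.

Sanity check: (A − (0)·I) v_1 = (0, 0, 0, 0)ᵀ = 0. ✓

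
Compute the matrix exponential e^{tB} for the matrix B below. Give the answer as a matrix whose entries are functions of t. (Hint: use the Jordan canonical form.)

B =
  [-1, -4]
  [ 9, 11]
e^{tB} =
  [-6*t*exp(5*t) + exp(5*t), -4*t*exp(5*t)]
  [9*t*exp(5*t), 6*t*exp(5*t) + exp(5*t)]

Strategy: write B = P · J · P⁻¹ where J is a Jordan canonical form, so e^{tB} = P · e^{tJ} · P⁻¹, and e^{tJ} can be computed block-by-block.

B has Jordan form
J =
  [5, 1]
  [0, 5]
(up to reordering of blocks).

Per-block formulas:
  For a 2×2 Jordan block J_2(5): exp(t · J_2(5)) = e^(5t)·(I + t·N), where N is the 2×2 nilpotent shift.

After assembling e^{tJ} and conjugating by P, we get:

e^{tB} =
  [-6*t*exp(5*t) + exp(5*t), -4*t*exp(5*t)]
  [9*t*exp(5*t), 6*t*exp(5*t) + exp(5*t)]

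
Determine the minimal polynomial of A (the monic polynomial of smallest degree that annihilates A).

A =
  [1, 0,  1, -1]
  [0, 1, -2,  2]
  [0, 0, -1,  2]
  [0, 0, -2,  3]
x^2 - 2*x + 1

The characteristic polynomial is χ_A(x) = (x - 1)^4, so the eigenvalues are known. The minimal polynomial is
  m_A(x) = Π_λ (x − λ)^{k_λ}
where k_λ is the size of the *largest* Jordan block for λ (equivalently, the smallest k with (A − λI)^k v = 0 for every generalised eigenvector v of λ).

  λ = 1: largest Jordan block has size 2, contributing (x − 1)^2

So m_A(x) = (x - 1)^2 = x^2 - 2*x + 1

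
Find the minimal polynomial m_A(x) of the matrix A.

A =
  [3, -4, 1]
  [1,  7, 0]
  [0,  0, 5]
x^3 - 15*x^2 + 75*x - 125

The characteristic polynomial is χ_A(x) = (x - 5)^3, so the eigenvalues are known. The minimal polynomial is
  m_A(x) = Π_λ (x − λ)^{k_λ}
where k_λ is the size of the *largest* Jordan block for λ (equivalently, the smallest k with (A − λI)^k v = 0 for every generalised eigenvector v of λ).

  λ = 5: largest Jordan block has size 3, contributing (x − 5)^3

So m_A(x) = (x - 5)^3 = x^3 - 15*x^2 + 75*x - 125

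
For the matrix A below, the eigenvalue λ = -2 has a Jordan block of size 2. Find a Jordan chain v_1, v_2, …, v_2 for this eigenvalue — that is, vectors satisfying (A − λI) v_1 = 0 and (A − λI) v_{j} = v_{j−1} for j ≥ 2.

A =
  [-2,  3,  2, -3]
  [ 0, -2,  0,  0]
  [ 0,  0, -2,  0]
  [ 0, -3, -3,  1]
A Jordan chain for λ = -2 of length 2:
v_1 = (1, 0, 0, 0)ᵀ
v_2 = (0, 1, -1, 0)ᵀ

Let N = A − (-2)·I. We want v_2 with N^2 v_2 = 0 but N^1 v_2 ≠ 0; then v_{j-1} := N · v_j for j = 2, …, 2.

Pick v_2 = (0, 1, -1, 0)ᵀ.
Then v_1 = N · v_2 = (1, 0, 0, 0)ᵀ.

Sanity check: (A − (-2)·I) v_1 = (0, 0, 0, 0)ᵀ = 0. ✓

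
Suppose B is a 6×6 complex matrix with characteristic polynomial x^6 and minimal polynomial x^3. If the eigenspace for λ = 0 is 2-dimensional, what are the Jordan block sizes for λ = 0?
Block sizes for λ = 0: [3, 3]

Step 1 — from the characteristic polynomial, algebraic multiplicity of λ = 0 is 6. From dim ker(B − (0)·I) = 2, there are exactly 2 Jordan blocks for λ = 0.
Step 2 — from the minimal polynomial, the factor (x − 0)^3 tells us the largest block for λ = 0 has size 3.
Step 3 — with total size 6, 2 blocks, and largest block 3, the block sizes (in nonincreasing order) are [3, 3].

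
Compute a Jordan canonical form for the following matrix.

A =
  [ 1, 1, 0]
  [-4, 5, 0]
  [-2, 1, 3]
J_2(3) ⊕ J_1(3)

The characteristic polynomial is
  det(x·I − A) = x^3 - 9*x^2 + 27*x - 27 = (x - 3)^3

Eigenvalues and multiplicities (the geometric multiplicity of λ is n − rank(A − λI), which equals the number of Jordan blocks for λ):
  λ = 3: algebraic multiplicity = 3, geometric multiplicity = 2

Determining the block sizes for each eigenvalue:
  λ = 3: 2 blocks summing to 3 forces exactly one block of size 2 and the rest size 1 → block sizes [2, 1]

Assembling the blocks gives a Jordan form
J =
  [3, 1, 0]
  [0, 3, 0]
  [0, 0, 3]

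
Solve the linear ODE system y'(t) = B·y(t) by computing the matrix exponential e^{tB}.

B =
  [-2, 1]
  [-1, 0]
e^{tB} =
  [-t*exp(-t) + exp(-t), t*exp(-t)]
  [-t*exp(-t), t*exp(-t) + exp(-t)]

Strategy: write B = P · J · P⁻¹ where J is a Jordan canonical form, so e^{tB} = P · e^{tJ} · P⁻¹, and e^{tJ} can be computed block-by-block.

B has Jordan form
J =
  [-1,  1]
  [ 0, -1]
(up to reordering of blocks).

Per-block formulas:
  For a 2×2 Jordan block J_2(-1): exp(t · J_2(-1)) = e^(-1t)·(I + t·N), where N is the 2×2 nilpotent shift.

After assembling e^{tJ} and conjugating by P, we get:

e^{tB} =
  [-t*exp(-t) + exp(-t), t*exp(-t)]
  [-t*exp(-t), t*exp(-t) + exp(-t)]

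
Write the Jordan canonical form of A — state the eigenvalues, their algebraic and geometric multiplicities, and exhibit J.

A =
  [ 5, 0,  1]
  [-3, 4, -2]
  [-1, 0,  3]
J_3(4)

The characteristic polynomial is
  det(x·I − A) = x^3 - 12*x^2 + 48*x - 64 = (x - 4)^3

Eigenvalues and multiplicities (the geometric multiplicity of λ is n − rank(A − λI), which equals the number of Jordan blocks for λ):
  λ = 4: algebraic multiplicity = 3, geometric multiplicity = 1

Determining the block sizes for each eigenvalue:
  λ = 4: one block (gm = 1), so the single block has size am = 3 → block sizes [3]

Assembling the blocks gives a Jordan form
J =
  [4, 1, 0]
  [0, 4, 1]
  [0, 0, 4]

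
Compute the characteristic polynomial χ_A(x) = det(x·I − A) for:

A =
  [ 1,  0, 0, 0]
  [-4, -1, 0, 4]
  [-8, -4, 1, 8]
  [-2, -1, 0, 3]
x^4 - 4*x^3 + 6*x^2 - 4*x + 1

Expanding det(x·I − A) (e.g. by cofactor expansion or by noting that A is similar to its Jordan form J, which has the same characteristic polynomial as A) gives
  χ_A(x) = x^4 - 4*x^3 + 6*x^2 - 4*x + 1
which factors as (x - 1)^4. The eigenvalues (with algebraic multiplicities) are λ = 1 with multiplicity 4.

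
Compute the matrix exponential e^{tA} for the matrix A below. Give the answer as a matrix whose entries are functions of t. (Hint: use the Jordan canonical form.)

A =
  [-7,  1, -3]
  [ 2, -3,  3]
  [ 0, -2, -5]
e^{tA} =
  [3*t^2*exp(-5*t) - 2*t*exp(-5*t) + exp(-5*t), 3*t^2*exp(-5*t) + t*exp(-5*t), 9*t^2*exp(-5*t)/2 - 3*t*exp(-5*t)]
  [2*t*exp(-5*t), 2*t*exp(-5*t) + exp(-5*t), 3*t*exp(-5*t)]
  [-2*t^2*exp(-5*t), -2*t^2*exp(-5*t) - 2*t*exp(-5*t), -3*t^2*exp(-5*t) + exp(-5*t)]

Strategy: write A = P · J · P⁻¹ where J is a Jordan canonical form, so e^{tA} = P · e^{tJ} · P⁻¹, and e^{tJ} can be computed block-by-block.

A has Jordan form
J =
  [-5,  1,  0]
  [ 0, -5,  1]
  [ 0,  0, -5]
(up to reordering of blocks).

Per-block formulas:
  For a 3×3 Jordan block J_3(-5): exp(t · J_3(-5)) = e^(-5t)·(I + t·N + (t^2/2)·N^2), where N is the 3×3 nilpotent shift.

After assembling e^{tJ} and conjugating by P, we get:

e^{tA} =
  [3*t^2*exp(-5*t) - 2*t*exp(-5*t) + exp(-5*t), 3*t^2*exp(-5*t) + t*exp(-5*t), 9*t^2*exp(-5*t)/2 - 3*t*exp(-5*t)]
  [2*t*exp(-5*t), 2*t*exp(-5*t) + exp(-5*t), 3*t*exp(-5*t)]
  [-2*t^2*exp(-5*t), -2*t^2*exp(-5*t) - 2*t*exp(-5*t), -3*t^2*exp(-5*t) + exp(-5*t)]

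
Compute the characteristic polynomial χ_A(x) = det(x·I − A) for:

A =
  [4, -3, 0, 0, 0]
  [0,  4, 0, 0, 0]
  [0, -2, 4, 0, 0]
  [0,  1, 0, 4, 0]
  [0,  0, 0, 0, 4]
x^5 - 20*x^4 + 160*x^3 - 640*x^2 + 1280*x - 1024

Expanding det(x·I − A) (e.g. by cofactor expansion or by noting that A is similar to its Jordan form J, which has the same characteristic polynomial as A) gives
  χ_A(x) = x^5 - 20*x^4 + 160*x^3 - 640*x^2 + 1280*x - 1024
which factors as (x - 4)^5. The eigenvalues (with algebraic multiplicities) are λ = 4 with multiplicity 5.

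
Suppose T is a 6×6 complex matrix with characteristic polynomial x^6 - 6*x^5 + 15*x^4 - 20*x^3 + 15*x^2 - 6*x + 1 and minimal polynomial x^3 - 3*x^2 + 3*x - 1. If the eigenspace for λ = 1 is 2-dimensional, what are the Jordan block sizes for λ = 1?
Block sizes for λ = 1: [3, 3]

Step 1 — from the characteristic polynomial, algebraic multiplicity of λ = 1 is 6. From dim ker(T − (1)·I) = 2, there are exactly 2 Jordan blocks for λ = 1.
Step 2 — from the minimal polynomial, the factor (x − 1)^3 tells us the largest block for λ = 1 has size 3.
Step 3 — with total size 6, 2 blocks, and largest block 3, the block sizes (in nonincreasing order) are [3, 3].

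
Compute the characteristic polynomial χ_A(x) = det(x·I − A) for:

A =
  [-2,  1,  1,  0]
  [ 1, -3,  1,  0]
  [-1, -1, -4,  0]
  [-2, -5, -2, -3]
x^4 + 12*x^3 + 54*x^2 + 108*x + 81

Expanding det(x·I − A) (e.g. by cofactor expansion or by noting that A is similar to its Jordan form J, which has the same characteristic polynomial as A) gives
  χ_A(x) = x^4 + 12*x^3 + 54*x^2 + 108*x + 81
which factors as (x + 3)^4. The eigenvalues (with algebraic multiplicities) are λ = -3 with multiplicity 4.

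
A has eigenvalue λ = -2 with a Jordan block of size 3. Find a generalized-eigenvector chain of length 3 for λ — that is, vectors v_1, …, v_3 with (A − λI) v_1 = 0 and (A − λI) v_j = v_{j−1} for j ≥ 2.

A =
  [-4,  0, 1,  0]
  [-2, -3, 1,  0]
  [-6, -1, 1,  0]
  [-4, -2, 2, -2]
A Jordan chain for λ = -2 of length 3:
v_1 = (-2, 0, -4, 0)ᵀ
v_2 = (-2, -2, -6, -4)ᵀ
v_3 = (1, 0, 0, 0)ᵀ

Let N = A − (-2)·I. We want v_3 with N^3 v_3 = 0 but N^2 v_3 ≠ 0; then v_{j-1} := N · v_j for j = 3, …, 2.

Pick v_3 = (1, 0, 0, 0)ᵀ.
Then v_2 = N · v_3 = (-2, -2, -6, -4)ᵀ.
Then v_1 = N · v_2 = (-2, 0, -4, 0)ᵀ.

Sanity check: (A − (-2)·I) v_1 = (0, 0, 0, 0)ᵀ = 0. ✓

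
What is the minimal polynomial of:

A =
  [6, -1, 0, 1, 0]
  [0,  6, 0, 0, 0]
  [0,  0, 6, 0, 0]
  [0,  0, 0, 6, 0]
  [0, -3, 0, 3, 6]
x^2 - 12*x + 36

The characteristic polynomial is χ_A(x) = (x - 6)^5, so the eigenvalues are known. The minimal polynomial is
  m_A(x) = Π_λ (x − λ)^{k_λ}
where k_λ is the size of the *largest* Jordan block for λ (equivalently, the smallest k with (A − λI)^k v = 0 for every generalised eigenvector v of λ).

  λ = 6: largest Jordan block has size 2, contributing (x − 6)^2

So m_A(x) = (x - 6)^2 = x^2 - 12*x + 36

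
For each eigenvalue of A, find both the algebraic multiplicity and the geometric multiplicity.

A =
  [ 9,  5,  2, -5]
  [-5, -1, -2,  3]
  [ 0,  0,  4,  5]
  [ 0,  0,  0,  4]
λ = 4: alg = 4, geom = 2

Step 1 — factor the characteristic polynomial to read off the algebraic multiplicities:
  χ_A(x) = (x - 4)^4

Step 2 — compute geometric multiplicities via the rank-nullity identity g(λ) = n − rank(A − λI):
  rank(A − (4)·I) = 2, so dim ker(A − (4)·I) = n − 2 = 2

Summary:
  λ = 4: algebraic multiplicity = 4, geometric multiplicity = 2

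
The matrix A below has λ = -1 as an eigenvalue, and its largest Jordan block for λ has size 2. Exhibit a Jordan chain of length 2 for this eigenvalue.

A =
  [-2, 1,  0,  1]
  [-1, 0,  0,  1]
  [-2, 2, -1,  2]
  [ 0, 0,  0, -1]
A Jordan chain for λ = -1 of length 2:
v_1 = (-1, -1, -2, 0)ᵀ
v_2 = (1, 0, 0, 0)ᵀ

Let N = A − (-1)·I. We want v_2 with N^2 v_2 = 0 but N^1 v_2 ≠ 0; then v_{j-1} := N · v_j for j = 2, …, 2.

Pick v_2 = (1, 0, 0, 0)ᵀ.
Then v_1 = N · v_2 = (-1, -1, -2, 0)ᵀ.

Sanity check: (A − (-1)·I) v_1 = (0, 0, 0, 0)ᵀ = 0. ✓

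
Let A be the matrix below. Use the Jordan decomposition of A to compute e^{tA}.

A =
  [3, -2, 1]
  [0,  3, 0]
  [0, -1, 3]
e^{tA} =
  [exp(3*t), -t^2*exp(3*t)/2 - 2*t*exp(3*t), t*exp(3*t)]
  [0, exp(3*t), 0]
  [0, -t*exp(3*t), exp(3*t)]

Strategy: write A = P · J · P⁻¹ where J is a Jordan canonical form, so e^{tA} = P · e^{tJ} · P⁻¹, and e^{tJ} can be computed block-by-block.

A has Jordan form
J =
  [3, 1, 0]
  [0, 3, 1]
  [0, 0, 3]
(up to reordering of blocks).

Per-block formulas:
  For a 3×3 Jordan block J_3(3): exp(t · J_3(3)) = e^(3t)·(I + t·N + (t^2/2)·N^2), where N is the 3×3 nilpotent shift.

After assembling e^{tJ} and conjugating by P, we get:

e^{tA} =
  [exp(3*t), -t^2*exp(3*t)/2 - 2*t*exp(3*t), t*exp(3*t)]
  [0, exp(3*t), 0]
  [0, -t*exp(3*t), exp(3*t)]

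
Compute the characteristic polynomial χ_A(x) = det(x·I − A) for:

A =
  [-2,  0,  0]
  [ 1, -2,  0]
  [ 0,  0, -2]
x^3 + 6*x^2 + 12*x + 8

Expanding det(x·I − A) (e.g. by cofactor expansion or by noting that A is similar to its Jordan form J, which has the same characteristic polynomial as A) gives
  χ_A(x) = x^3 + 6*x^2 + 12*x + 8
which factors as (x + 2)^3. The eigenvalues (with algebraic multiplicities) are λ = -2 with multiplicity 3.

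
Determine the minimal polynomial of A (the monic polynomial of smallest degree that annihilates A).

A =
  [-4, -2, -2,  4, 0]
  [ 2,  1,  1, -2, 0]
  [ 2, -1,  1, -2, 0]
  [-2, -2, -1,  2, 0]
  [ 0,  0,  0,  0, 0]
x^3

The characteristic polynomial is χ_A(x) = x^5, so the eigenvalues are known. The minimal polynomial is
  m_A(x) = Π_λ (x − λ)^{k_λ}
where k_λ is the size of the *largest* Jordan block for λ (equivalently, the smallest k with (A − λI)^k v = 0 for every generalised eigenvector v of λ).

  λ = 0: largest Jordan block has size 3, contributing (x − 0)^3

So m_A(x) = x^3 = x^3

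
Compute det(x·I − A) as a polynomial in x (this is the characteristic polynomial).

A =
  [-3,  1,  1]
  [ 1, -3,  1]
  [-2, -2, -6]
x^3 + 12*x^2 + 48*x + 64

Expanding det(x·I − A) (e.g. by cofactor expansion or by noting that A is similar to its Jordan form J, which has the same characteristic polynomial as A) gives
  χ_A(x) = x^3 + 12*x^2 + 48*x + 64
which factors as (x + 4)^3. The eigenvalues (with algebraic multiplicities) are λ = -4 with multiplicity 3.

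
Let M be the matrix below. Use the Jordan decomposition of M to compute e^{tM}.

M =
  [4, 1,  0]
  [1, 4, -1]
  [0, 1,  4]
e^{tM} =
  [t^2*exp(4*t)/2 + exp(4*t), t*exp(4*t), -t^2*exp(4*t)/2]
  [t*exp(4*t), exp(4*t), -t*exp(4*t)]
  [t^2*exp(4*t)/2, t*exp(4*t), -t^2*exp(4*t)/2 + exp(4*t)]

Strategy: write M = P · J · P⁻¹ where J is a Jordan canonical form, so e^{tM} = P · e^{tJ} · P⁻¹, and e^{tJ} can be computed block-by-block.

M has Jordan form
J =
  [4, 1, 0]
  [0, 4, 1]
  [0, 0, 4]
(up to reordering of blocks).

Per-block formulas:
  For a 3×3 Jordan block J_3(4): exp(t · J_3(4)) = e^(4t)·(I + t·N + (t^2/2)·N^2), where N is the 3×3 nilpotent shift.

After assembling e^{tJ} and conjugating by P, we get:

e^{tM} =
  [t^2*exp(4*t)/2 + exp(4*t), t*exp(4*t), -t^2*exp(4*t)/2]
  [t*exp(4*t), exp(4*t), -t*exp(4*t)]
  [t^2*exp(4*t)/2, t*exp(4*t), -t^2*exp(4*t)/2 + exp(4*t)]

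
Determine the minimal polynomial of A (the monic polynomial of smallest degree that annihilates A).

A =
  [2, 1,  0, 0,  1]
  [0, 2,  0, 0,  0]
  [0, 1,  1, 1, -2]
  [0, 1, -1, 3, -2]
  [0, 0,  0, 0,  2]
x^2 - 4*x + 4

The characteristic polynomial is χ_A(x) = (x - 2)^5, so the eigenvalues are known. The minimal polynomial is
  m_A(x) = Π_λ (x − λ)^{k_λ}
where k_λ is the size of the *largest* Jordan block for λ (equivalently, the smallest k with (A − λI)^k v = 0 for every generalised eigenvector v of λ).

  λ = 2: largest Jordan block has size 2, contributing (x − 2)^2

So m_A(x) = (x - 2)^2 = x^2 - 4*x + 4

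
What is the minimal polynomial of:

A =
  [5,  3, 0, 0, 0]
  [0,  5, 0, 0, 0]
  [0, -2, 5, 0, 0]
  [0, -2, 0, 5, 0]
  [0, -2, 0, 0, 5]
x^2 - 10*x + 25

The characteristic polynomial is χ_A(x) = (x - 5)^5, so the eigenvalues are known. The minimal polynomial is
  m_A(x) = Π_λ (x − λ)^{k_λ}
where k_λ is the size of the *largest* Jordan block for λ (equivalently, the smallest k with (A − λI)^k v = 0 for every generalised eigenvector v of λ).

  λ = 5: largest Jordan block has size 2, contributing (x − 5)^2

So m_A(x) = (x - 5)^2 = x^2 - 10*x + 25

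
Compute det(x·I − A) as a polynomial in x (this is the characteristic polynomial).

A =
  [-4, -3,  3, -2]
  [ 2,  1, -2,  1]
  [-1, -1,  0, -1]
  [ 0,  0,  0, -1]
x^4 + 4*x^3 + 6*x^2 + 4*x + 1

Expanding det(x·I − A) (e.g. by cofactor expansion or by noting that A is similar to its Jordan form J, which has the same characteristic polynomial as A) gives
  χ_A(x) = x^4 + 4*x^3 + 6*x^2 + 4*x + 1
which factors as (x + 1)^4. The eigenvalues (with algebraic multiplicities) are λ = -1 with multiplicity 4.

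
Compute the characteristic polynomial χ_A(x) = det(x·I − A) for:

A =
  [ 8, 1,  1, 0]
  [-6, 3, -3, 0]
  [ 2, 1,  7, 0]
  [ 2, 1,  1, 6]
x^4 - 24*x^3 + 216*x^2 - 864*x + 1296

Expanding det(x·I − A) (e.g. by cofactor expansion or by noting that A is similar to its Jordan form J, which has the same characteristic polynomial as A) gives
  χ_A(x) = x^4 - 24*x^3 + 216*x^2 - 864*x + 1296
which factors as (x - 6)^4. The eigenvalues (with algebraic multiplicities) are λ = 6 with multiplicity 4.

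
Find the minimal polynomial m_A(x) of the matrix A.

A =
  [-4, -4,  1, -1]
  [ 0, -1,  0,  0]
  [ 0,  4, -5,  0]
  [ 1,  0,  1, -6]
x^3 + 11*x^2 + 35*x + 25

The characteristic polynomial is χ_A(x) = (x + 1)*(x + 5)^3, so the eigenvalues are known. The minimal polynomial is
  m_A(x) = Π_λ (x − λ)^{k_λ}
where k_λ is the size of the *largest* Jordan block for λ (equivalently, the smallest k with (A − λI)^k v = 0 for every generalised eigenvector v of λ).

  λ = -5: largest Jordan block has size 2, contributing (x + 5)^2
  λ = -1: largest Jordan block has size 1, contributing (x + 1)

So m_A(x) = (x + 1)*(x + 5)^2 = x^3 + 11*x^2 + 35*x + 25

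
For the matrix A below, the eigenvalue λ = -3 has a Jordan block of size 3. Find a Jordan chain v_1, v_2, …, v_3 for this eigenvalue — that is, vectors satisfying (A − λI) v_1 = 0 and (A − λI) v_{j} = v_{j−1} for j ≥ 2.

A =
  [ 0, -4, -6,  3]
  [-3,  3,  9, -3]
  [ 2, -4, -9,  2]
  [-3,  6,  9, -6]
A Jordan chain for λ = -3 of length 3:
v_1 = (6, -6, 4, -6)ᵀ
v_2 = (-4, 6, -4, 6)ᵀ
v_3 = (0, 1, 0, 0)ᵀ

Let N = A − (-3)·I. We want v_3 with N^3 v_3 = 0 but N^2 v_3 ≠ 0; then v_{j-1} := N · v_j for j = 3, …, 2.

Pick v_3 = (0, 1, 0, 0)ᵀ.
Then v_2 = N · v_3 = (-4, 6, -4, 6)ᵀ.
Then v_1 = N · v_2 = (6, -6, 4, -6)ᵀ.

Sanity check: (A − (-3)·I) v_1 = (0, 0, 0, 0)ᵀ = 0. ✓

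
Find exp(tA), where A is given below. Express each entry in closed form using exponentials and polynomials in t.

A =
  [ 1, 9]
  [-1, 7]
e^{tA} =
  [-3*t*exp(4*t) + exp(4*t), 9*t*exp(4*t)]
  [-t*exp(4*t), 3*t*exp(4*t) + exp(4*t)]

Strategy: write A = P · J · P⁻¹ where J is a Jordan canonical form, so e^{tA} = P · e^{tJ} · P⁻¹, and e^{tJ} can be computed block-by-block.

A has Jordan form
J =
  [4, 1]
  [0, 4]
(up to reordering of blocks).

Per-block formulas:
  For a 2×2 Jordan block J_2(4): exp(t · J_2(4)) = e^(4t)·(I + t·N), where N is the 2×2 nilpotent shift.

After assembling e^{tJ} and conjugating by P, we get:

e^{tA} =
  [-3*t*exp(4*t) + exp(4*t), 9*t*exp(4*t)]
  [-t*exp(4*t), 3*t*exp(4*t) + exp(4*t)]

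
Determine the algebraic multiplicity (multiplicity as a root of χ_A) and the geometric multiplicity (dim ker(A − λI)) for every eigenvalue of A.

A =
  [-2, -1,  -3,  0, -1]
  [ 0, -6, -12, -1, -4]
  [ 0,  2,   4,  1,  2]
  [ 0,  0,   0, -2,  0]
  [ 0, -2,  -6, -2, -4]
λ = -2: alg = 5, geom = 3

Step 1 — factor the characteristic polynomial to read off the algebraic multiplicities:
  χ_A(x) = (x + 2)^5

Step 2 — compute geometric multiplicities via the rank-nullity identity g(λ) = n − rank(A − λI):
  rank(A − (-2)·I) = 2, so dim ker(A − (-2)·I) = n − 2 = 3

Summary:
  λ = -2: algebraic multiplicity = 5, geometric multiplicity = 3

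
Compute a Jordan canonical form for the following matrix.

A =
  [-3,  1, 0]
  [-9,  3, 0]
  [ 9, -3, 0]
J_2(0) ⊕ J_1(0)

The characteristic polynomial is
  det(x·I − A) = x^3

Eigenvalues and multiplicities (the geometric multiplicity of λ is n − rank(A − λI), which equals the number of Jordan blocks for λ):
  λ = 0: algebraic multiplicity = 3, geometric multiplicity = 2

Determining the block sizes for each eigenvalue:
  λ = 0: 2 blocks summing to 3 forces exactly one block of size 2 and the rest size 1 → block sizes [2, 1]

Assembling the blocks gives a Jordan form
J =
  [0, 1, 0]
  [0, 0, 0]
  [0, 0, 0]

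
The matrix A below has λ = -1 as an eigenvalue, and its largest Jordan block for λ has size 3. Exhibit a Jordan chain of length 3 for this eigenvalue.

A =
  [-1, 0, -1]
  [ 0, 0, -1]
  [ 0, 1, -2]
A Jordan chain for λ = -1 of length 3:
v_1 = (-1, 0, 0)ᵀ
v_2 = (0, 1, 1)ᵀ
v_3 = (0, 1, 0)ᵀ

Let N = A − (-1)·I. We want v_3 with N^3 v_3 = 0 but N^2 v_3 ≠ 0; then v_{j-1} := N · v_j for j = 3, …, 2.

Pick v_3 = (0, 1, 0)ᵀ.
Then v_2 = N · v_3 = (0, 1, 1)ᵀ.
Then v_1 = N · v_2 = (-1, 0, 0)ᵀ.

Sanity check: (A − (-1)·I) v_1 = (0, 0, 0)ᵀ = 0. ✓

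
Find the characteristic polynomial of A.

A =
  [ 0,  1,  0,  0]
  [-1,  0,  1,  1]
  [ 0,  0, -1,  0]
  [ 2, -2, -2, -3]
x^4 + 4*x^3 + 6*x^2 + 4*x + 1

Expanding det(x·I − A) (e.g. by cofactor expansion or by noting that A is similar to its Jordan form J, which has the same characteristic polynomial as A) gives
  χ_A(x) = x^4 + 4*x^3 + 6*x^2 + 4*x + 1
which factors as (x + 1)^4. The eigenvalues (with algebraic multiplicities) are λ = -1 with multiplicity 4.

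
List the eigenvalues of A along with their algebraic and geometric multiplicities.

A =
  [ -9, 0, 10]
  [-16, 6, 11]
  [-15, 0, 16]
λ = 1: alg = 1, geom = 1; λ = 6: alg = 2, geom = 1

Step 1 — factor the characteristic polynomial to read off the algebraic multiplicities:
  χ_A(x) = (x - 6)^2*(x - 1)

Step 2 — compute geometric multiplicities via the rank-nullity identity g(λ) = n − rank(A − λI):
  rank(A − (1)·I) = 2, so dim ker(A − (1)·I) = n − 2 = 1
  rank(A − (6)·I) = 2, so dim ker(A − (6)·I) = n − 2 = 1

Summary:
  λ = 1: algebraic multiplicity = 1, geometric multiplicity = 1
  λ = 6: algebraic multiplicity = 2, geometric multiplicity = 1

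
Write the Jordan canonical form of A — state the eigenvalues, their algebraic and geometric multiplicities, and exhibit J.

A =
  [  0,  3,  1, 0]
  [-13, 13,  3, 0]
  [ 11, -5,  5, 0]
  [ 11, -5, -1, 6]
J_3(6) ⊕ J_1(6)

The characteristic polynomial is
  det(x·I − A) = x^4 - 24*x^3 + 216*x^2 - 864*x + 1296 = (x - 6)^4

Eigenvalues and multiplicities (the geometric multiplicity of λ is n − rank(A − λI), which equals the number of Jordan blocks for λ):
  λ = 6: algebraic multiplicity = 4, geometric multiplicity = 2

Determining the block sizes for each eigenvalue:
  λ = 6: with am = 4 and gm = 2, the partition is not yet determined (e.g. several partitions of 4 into 2 parts exist). Let N = A − (6)·I. Computing rank(N^1) = 2, rank(N^2) = 1, rank(N^3) = 0; the number of blocks of size ≥ j is rank(N^{j−1}) − rank(N^j), giving [2, 1, 1]. So we have 1 block(s) of size 3, 1 block(s) of size 1 → block sizes [3, 1]

Assembling the blocks gives a Jordan form
J =
  [6, 1, 0, 0]
  [0, 6, 1, 0]
  [0, 0, 6, 0]
  [0, 0, 0, 6]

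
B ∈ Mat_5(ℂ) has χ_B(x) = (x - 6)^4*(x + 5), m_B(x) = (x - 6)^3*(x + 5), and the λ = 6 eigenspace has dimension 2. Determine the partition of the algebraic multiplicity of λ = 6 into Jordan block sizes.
Block sizes for λ = 6: [3, 1]

Step 1 — from the characteristic polynomial, algebraic multiplicity of λ = 6 is 4. From dim ker(B − (6)·I) = 2, there are exactly 2 Jordan blocks for λ = 6.
Step 2 — from the minimal polynomial, the factor (x − 6)^3 tells us the largest block for λ = 6 has size 3.
Step 3 — with total size 4, 2 blocks, and largest block 3, the block sizes (in nonincreasing order) are [3, 1].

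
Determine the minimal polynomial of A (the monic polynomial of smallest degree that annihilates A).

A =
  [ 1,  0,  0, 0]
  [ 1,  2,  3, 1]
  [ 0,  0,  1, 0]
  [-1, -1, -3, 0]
x^2 - 2*x + 1

The characteristic polynomial is χ_A(x) = (x - 1)^4, so the eigenvalues are known. The minimal polynomial is
  m_A(x) = Π_λ (x − λ)^{k_λ}
where k_λ is the size of the *largest* Jordan block for λ (equivalently, the smallest k with (A − λI)^k v = 0 for every generalised eigenvector v of λ).

  λ = 1: largest Jordan block has size 2, contributing (x − 1)^2

So m_A(x) = (x - 1)^2 = x^2 - 2*x + 1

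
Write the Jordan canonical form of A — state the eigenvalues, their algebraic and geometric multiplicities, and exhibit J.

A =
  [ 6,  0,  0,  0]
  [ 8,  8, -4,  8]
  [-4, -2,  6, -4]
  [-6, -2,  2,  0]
J_1(4) ⊕ J_1(4) ⊕ J_1(6) ⊕ J_1(6)

The characteristic polynomial is
  det(x·I − A) = x^4 - 20*x^3 + 148*x^2 - 480*x + 576 = (x - 6)^2*(x - 4)^2

Eigenvalues and multiplicities (the geometric multiplicity of λ is n − rank(A − λI), which equals the number of Jordan blocks for λ):
  λ = 4: algebraic multiplicity = 2, geometric multiplicity = 2
  λ = 6: algebraic multiplicity = 2, geometric multiplicity = 2

Determining the block sizes for each eigenvalue:
  λ = 4: gm = am = 2, so every block has size 1 → block sizes [1, 1]
  λ = 6: gm = am = 2, so every block has size 1 → block sizes [1, 1]

Assembling the blocks gives a Jordan form
J =
  [4, 0, 0, 0]
  [0, 4, 0, 0]
  [0, 0, 6, 0]
  [0, 0, 0, 6]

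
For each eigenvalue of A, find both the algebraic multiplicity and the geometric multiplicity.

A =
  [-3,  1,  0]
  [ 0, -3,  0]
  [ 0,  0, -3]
λ = -3: alg = 3, geom = 2

Step 1 — factor the characteristic polynomial to read off the algebraic multiplicities:
  χ_A(x) = (x + 3)^3

Step 2 — compute geometric multiplicities via the rank-nullity identity g(λ) = n − rank(A − λI):
  rank(A − (-3)·I) = 1, so dim ker(A − (-3)·I) = n − 1 = 2

Summary:
  λ = -3: algebraic multiplicity = 3, geometric multiplicity = 2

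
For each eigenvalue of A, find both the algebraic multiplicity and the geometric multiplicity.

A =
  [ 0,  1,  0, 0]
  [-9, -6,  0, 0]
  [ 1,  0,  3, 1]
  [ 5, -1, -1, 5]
λ = -3: alg = 2, geom = 1; λ = 4: alg = 2, geom = 1

Step 1 — factor the characteristic polynomial to read off the algebraic multiplicities:
  χ_A(x) = (x - 4)^2*(x + 3)^2

Step 2 — compute geometric multiplicities via the rank-nullity identity g(λ) = n − rank(A − λI):
  rank(A − (-3)·I) = 3, so dim ker(A − (-3)·I) = n − 3 = 1
  rank(A − (4)·I) = 3, so dim ker(A − (4)·I) = n − 3 = 1

Summary:
  λ = -3: algebraic multiplicity = 2, geometric multiplicity = 1
  λ = 4: algebraic multiplicity = 2, geometric multiplicity = 1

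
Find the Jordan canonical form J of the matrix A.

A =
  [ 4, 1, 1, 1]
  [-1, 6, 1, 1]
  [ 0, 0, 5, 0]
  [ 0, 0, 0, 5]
J_2(5) ⊕ J_1(5) ⊕ J_1(5)

The characteristic polynomial is
  det(x·I − A) = x^4 - 20*x^3 + 150*x^2 - 500*x + 625 = (x - 5)^4

Eigenvalues and multiplicities (the geometric multiplicity of λ is n − rank(A − λI), which equals the number of Jordan blocks for λ):
  λ = 5: algebraic multiplicity = 4, geometric multiplicity = 3

Determining the block sizes for each eigenvalue:
  λ = 5: 3 blocks summing to 4 forces exactly one block of size 2 and the rest size 1 → block sizes [2, 1, 1]

Assembling the blocks gives a Jordan form
J =
  [5, 1, 0, 0]
  [0, 5, 0, 0]
  [0, 0, 5, 0]
  [0, 0, 0, 5]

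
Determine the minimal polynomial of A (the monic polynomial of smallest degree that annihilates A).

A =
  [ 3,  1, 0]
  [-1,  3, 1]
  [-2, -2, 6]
x^3 - 12*x^2 + 48*x - 64

The characteristic polynomial is χ_A(x) = (x - 4)^3, so the eigenvalues are known. The minimal polynomial is
  m_A(x) = Π_λ (x − λ)^{k_λ}
where k_λ is the size of the *largest* Jordan block for λ (equivalently, the smallest k with (A − λI)^k v = 0 for every generalised eigenvector v of λ).

  λ = 4: largest Jordan block has size 3, contributing (x − 4)^3

So m_A(x) = (x - 4)^3 = x^3 - 12*x^2 + 48*x - 64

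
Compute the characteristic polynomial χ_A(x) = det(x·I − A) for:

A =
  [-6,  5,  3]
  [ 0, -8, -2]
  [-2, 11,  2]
x^3 + 12*x^2 + 48*x + 64

Expanding det(x·I − A) (e.g. by cofactor expansion or by noting that A is similar to its Jordan form J, which has the same characteristic polynomial as A) gives
  χ_A(x) = x^3 + 12*x^2 + 48*x + 64
which factors as (x + 4)^3. The eigenvalues (with algebraic multiplicities) are λ = -4 with multiplicity 3.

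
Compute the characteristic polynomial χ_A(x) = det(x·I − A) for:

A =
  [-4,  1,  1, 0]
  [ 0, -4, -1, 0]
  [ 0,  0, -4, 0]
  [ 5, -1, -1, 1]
x^4 + 11*x^3 + 36*x^2 + 16*x - 64

Expanding det(x·I − A) (e.g. by cofactor expansion or by noting that A is similar to its Jordan form J, which has the same characteristic polynomial as A) gives
  χ_A(x) = x^4 + 11*x^3 + 36*x^2 + 16*x - 64
which factors as (x - 1)*(x + 4)^3. The eigenvalues (with algebraic multiplicities) are λ = -4 with multiplicity 3, λ = 1 with multiplicity 1.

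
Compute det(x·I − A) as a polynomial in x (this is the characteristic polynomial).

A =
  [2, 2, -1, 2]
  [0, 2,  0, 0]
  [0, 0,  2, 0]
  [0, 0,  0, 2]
x^4 - 8*x^3 + 24*x^2 - 32*x + 16

Expanding det(x·I − A) (e.g. by cofactor expansion or by noting that A is similar to its Jordan form J, which has the same characteristic polynomial as A) gives
  χ_A(x) = x^4 - 8*x^3 + 24*x^2 - 32*x + 16
which factors as (x - 2)^4. The eigenvalues (with algebraic multiplicities) are λ = 2 with multiplicity 4.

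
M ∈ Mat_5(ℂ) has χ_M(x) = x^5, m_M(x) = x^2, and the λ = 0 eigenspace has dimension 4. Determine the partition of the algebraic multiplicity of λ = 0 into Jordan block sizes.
Block sizes for λ = 0: [2, 1, 1, 1]

Step 1 — from the characteristic polynomial, algebraic multiplicity of λ = 0 is 5. From dim ker(M − (0)·I) = 4, there are exactly 4 Jordan blocks for λ = 0.
Step 2 — from the minimal polynomial, the factor (x − 0)^2 tells us the largest block for λ = 0 has size 2.
Step 3 — with total size 5, 4 blocks, and largest block 2, the block sizes (in nonincreasing order) are [2, 1, 1, 1].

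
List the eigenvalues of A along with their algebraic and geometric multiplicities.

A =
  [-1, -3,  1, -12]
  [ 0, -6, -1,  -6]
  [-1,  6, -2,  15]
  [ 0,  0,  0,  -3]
λ = -3: alg = 4, geom = 2

Step 1 — factor the characteristic polynomial to read off the algebraic multiplicities:
  χ_A(x) = (x + 3)^4

Step 2 — compute geometric multiplicities via the rank-nullity identity g(λ) = n − rank(A − λI):
  rank(A − (-3)·I) = 2, so dim ker(A − (-3)·I) = n − 2 = 2

Summary:
  λ = -3: algebraic multiplicity = 4, geometric multiplicity = 2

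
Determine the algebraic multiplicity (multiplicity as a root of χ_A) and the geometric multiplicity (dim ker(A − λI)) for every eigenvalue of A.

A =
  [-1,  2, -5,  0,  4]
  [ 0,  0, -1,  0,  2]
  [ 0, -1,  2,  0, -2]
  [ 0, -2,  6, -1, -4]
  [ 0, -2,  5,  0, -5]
λ = -1: alg = 5, geom = 3

Step 1 — factor the characteristic polynomial to read off the algebraic multiplicities:
  χ_A(x) = (x + 1)^5

Step 2 — compute geometric multiplicities via the rank-nullity identity g(λ) = n − rank(A − λI):
  rank(A − (-1)·I) = 2, so dim ker(A − (-1)·I) = n − 2 = 3

Summary:
  λ = -1: algebraic multiplicity = 5, geometric multiplicity = 3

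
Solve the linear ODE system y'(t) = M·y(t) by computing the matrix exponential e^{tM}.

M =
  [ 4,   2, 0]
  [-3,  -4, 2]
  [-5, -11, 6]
e^{tM} =
  [-t^2*exp(2*t) + 2*t*exp(2*t) + exp(2*t), -4*t^2*exp(2*t) + 2*t*exp(2*t), 2*t^2*exp(2*t)]
  [t^2*exp(2*t) - 3*t*exp(2*t), 4*t^2*exp(2*t) - 6*t*exp(2*t) + exp(2*t), -2*t^2*exp(2*t) + 2*t*exp(2*t)]
  [3*t^2*exp(2*t)/2 - 5*t*exp(2*t), 6*t^2*exp(2*t) - 11*t*exp(2*t), -3*t^2*exp(2*t) + 4*t*exp(2*t) + exp(2*t)]

Strategy: write M = P · J · P⁻¹ where J is a Jordan canonical form, so e^{tM} = P · e^{tJ} · P⁻¹, and e^{tJ} can be computed block-by-block.

M has Jordan form
J =
  [2, 1, 0]
  [0, 2, 1]
  [0, 0, 2]
(up to reordering of blocks).

Per-block formulas:
  For a 3×3 Jordan block J_3(2): exp(t · J_3(2)) = e^(2t)·(I + t·N + (t^2/2)·N^2), where N is the 3×3 nilpotent shift.

After assembling e^{tJ} and conjugating by P, we get:

e^{tM} =
  [-t^2*exp(2*t) + 2*t*exp(2*t) + exp(2*t), -4*t^2*exp(2*t) + 2*t*exp(2*t), 2*t^2*exp(2*t)]
  [t^2*exp(2*t) - 3*t*exp(2*t), 4*t^2*exp(2*t) - 6*t*exp(2*t) + exp(2*t), -2*t^2*exp(2*t) + 2*t*exp(2*t)]
  [3*t^2*exp(2*t)/2 - 5*t*exp(2*t), 6*t^2*exp(2*t) - 11*t*exp(2*t), -3*t^2*exp(2*t) + 4*t*exp(2*t) + exp(2*t)]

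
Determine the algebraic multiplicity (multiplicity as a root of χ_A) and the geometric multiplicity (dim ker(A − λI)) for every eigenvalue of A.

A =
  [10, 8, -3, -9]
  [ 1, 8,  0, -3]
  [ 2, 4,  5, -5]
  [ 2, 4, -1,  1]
λ = 6: alg = 4, geom = 2

Step 1 — factor the characteristic polynomial to read off the algebraic multiplicities:
  χ_A(x) = (x - 6)^4

Step 2 — compute geometric multiplicities via the rank-nullity identity g(λ) = n − rank(A − λI):
  rank(A − (6)·I) = 2, so dim ker(A − (6)·I) = n − 2 = 2

Summary:
  λ = 6: algebraic multiplicity = 4, geometric multiplicity = 2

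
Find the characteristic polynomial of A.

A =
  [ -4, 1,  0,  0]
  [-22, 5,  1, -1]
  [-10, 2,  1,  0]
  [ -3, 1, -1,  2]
x^4 - 4*x^3 + 6*x^2 - 4*x + 1

Expanding det(x·I − A) (e.g. by cofactor expansion or by noting that A is similar to its Jordan form J, which has the same characteristic polynomial as A) gives
  χ_A(x) = x^4 - 4*x^3 + 6*x^2 - 4*x + 1
which factors as (x - 1)^4. The eigenvalues (with algebraic multiplicities) are λ = 1 with multiplicity 4.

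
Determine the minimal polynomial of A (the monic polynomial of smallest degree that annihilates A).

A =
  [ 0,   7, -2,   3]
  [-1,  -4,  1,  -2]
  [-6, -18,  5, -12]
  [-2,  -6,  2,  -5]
x^3 + 3*x^2 + 3*x + 1

The characteristic polynomial is χ_A(x) = (x + 1)^4, so the eigenvalues are known. The minimal polynomial is
  m_A(x) = Π_λ (x − λ)^{k_λ}
where k_λ is the size of the *largest* Jordan block for λ (equivalently, the smallest k with (A − λI)^k v = 0 for every generalised eigenvector v of λ).

  λ = -1: largest Jordan block has size 3, contributing (x + 1)^3

So m_A(x) = (x + 1)^3 = x^3 + 3*x^2 + 3*x + 1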